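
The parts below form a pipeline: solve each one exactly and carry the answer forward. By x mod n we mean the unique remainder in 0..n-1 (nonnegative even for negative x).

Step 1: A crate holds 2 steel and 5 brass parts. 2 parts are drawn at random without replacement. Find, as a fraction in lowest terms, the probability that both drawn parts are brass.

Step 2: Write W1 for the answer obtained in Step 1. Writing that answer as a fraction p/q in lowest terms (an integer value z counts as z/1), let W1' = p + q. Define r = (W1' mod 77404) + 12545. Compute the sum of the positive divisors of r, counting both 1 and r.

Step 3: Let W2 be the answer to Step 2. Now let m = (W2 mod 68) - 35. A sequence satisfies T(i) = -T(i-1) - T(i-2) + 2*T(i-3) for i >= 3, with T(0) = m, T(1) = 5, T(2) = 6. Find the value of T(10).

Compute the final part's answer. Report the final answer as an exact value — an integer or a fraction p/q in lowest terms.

1257

Step 1: total draws C(7,2) = 21; favorable C(5,2) = 10; P = 10/21; answer 10/21
Step 2: W1 = 10/21; threaded value p + q = 31; r = 12576; 12576 = 2^5 * 3 * 131; sigma = (1 + 2 + 4 + 8 + 16 + 32) * (1 + 3) * (1 + 131) = 63 * 4 * 132 = 33264; answer 33264
Step 3: W2 = 33264; m = -23; T(3) = -1*(6) - 1*(5) + 2*(-23) = -57; iterating: T(3)=-57, T(4)=61, T(5)=8, T(6)=-183, T(7)=297, T(8)=-98, T(9)=-565, T(10)=1257; answer 1257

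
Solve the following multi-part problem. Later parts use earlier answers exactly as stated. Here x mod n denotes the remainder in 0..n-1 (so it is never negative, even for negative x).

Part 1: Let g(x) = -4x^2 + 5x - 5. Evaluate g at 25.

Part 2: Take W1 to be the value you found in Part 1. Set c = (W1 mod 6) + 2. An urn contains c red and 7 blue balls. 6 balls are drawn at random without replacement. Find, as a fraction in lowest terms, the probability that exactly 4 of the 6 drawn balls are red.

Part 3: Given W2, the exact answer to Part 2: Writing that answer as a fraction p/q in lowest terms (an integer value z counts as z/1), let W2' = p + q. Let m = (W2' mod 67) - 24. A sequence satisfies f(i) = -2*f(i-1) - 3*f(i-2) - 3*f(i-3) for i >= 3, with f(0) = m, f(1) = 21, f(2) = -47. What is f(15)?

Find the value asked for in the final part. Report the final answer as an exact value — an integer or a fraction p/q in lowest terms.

Part 1: -4*(25)^2 + 5*(25)^1 - 5 = (-2500) + (125) + (-5) = -2380; answer -2380
Part 2: W1 = -2380; c = 4; total draws C(11,6) = 462; favorable C(4,4)*C(7,2) = 21; P = 1/22; answer 1/22
Part 3: W2 = 1/22; threaded value p + q = 23; m = -1; f(3) = -2*(-47) - 3*(21) - 3*(-1) = 34; iterating: f(3)=34, f(4)=10, f(5)=19, f(6)=-170, f(7)=253, f(8)=-53, f(9)=-143, f(10)=-314, f(11)=1216, f(12)=-1061, f(13)=-584, f(14)=703, f(15)=3529; answer 3529

3529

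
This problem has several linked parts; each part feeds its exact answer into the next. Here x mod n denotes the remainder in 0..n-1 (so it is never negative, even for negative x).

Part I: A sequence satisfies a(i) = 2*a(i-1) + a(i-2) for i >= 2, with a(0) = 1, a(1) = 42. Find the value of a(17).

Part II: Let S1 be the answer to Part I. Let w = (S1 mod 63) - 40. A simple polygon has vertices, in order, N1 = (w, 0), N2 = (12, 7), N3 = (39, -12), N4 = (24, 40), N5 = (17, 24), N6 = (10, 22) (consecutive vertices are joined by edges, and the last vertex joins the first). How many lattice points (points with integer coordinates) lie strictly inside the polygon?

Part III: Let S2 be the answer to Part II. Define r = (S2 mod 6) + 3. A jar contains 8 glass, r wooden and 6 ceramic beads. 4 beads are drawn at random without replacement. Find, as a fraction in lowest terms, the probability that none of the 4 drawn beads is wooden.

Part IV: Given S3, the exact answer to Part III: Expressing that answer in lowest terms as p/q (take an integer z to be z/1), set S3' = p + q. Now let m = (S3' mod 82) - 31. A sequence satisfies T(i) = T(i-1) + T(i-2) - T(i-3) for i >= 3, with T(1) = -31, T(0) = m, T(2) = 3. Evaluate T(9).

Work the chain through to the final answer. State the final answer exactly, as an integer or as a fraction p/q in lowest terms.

Part I: a(2) = 2*(42) + 1*(1) = 85; iterating: a(2)=85, a(3)=212, a(4)=509, a(5)=1230, a(6)=2969, a(7)=7168, a(8)=17305, a(9)=41778, a(10)=100861, a(11)=243500, a(12)=587861, a(13)=1419222, a(14)=3426305, a(15)=8271832, a(16)=19969969, a(17)=48211770; answer 48211770
Part II: S1 = 48211770; w = -28; cross terms: (-28*7 - 12*0)=-196, (12*-12 - 39*7)=-417, (39*40 - 24*-12)=1848, (24*24 - 17*40)=-104, (17*22 - 10*24)=134, (10*0 - -28*22)=616; twice the area = |1881| = 1881; area = 1881/2; boundary points = 1 + 1 + 1 + 1 + 1 + 2 = 7; strictly interior points = area - boundary/2 + 1 = 938; answer 938
Part III: S2 = 938; r = 5; total draws C(19,4) = 3876; favorable C(14,4) = 1001; P = 1001/3876; answer 1001/3876
Part IV: S3 = 1001/3876; threaded value p + q = 4877; m = 8; T(3) = 1*(3) + 1*(-31) - 1*(8) = -36; iterating: T(3)=-36, T(4)=-2, T(5)=-41, T(6)=-7, T(7)=-46, T(8)=-12, T(9)=-51; answer -51

-51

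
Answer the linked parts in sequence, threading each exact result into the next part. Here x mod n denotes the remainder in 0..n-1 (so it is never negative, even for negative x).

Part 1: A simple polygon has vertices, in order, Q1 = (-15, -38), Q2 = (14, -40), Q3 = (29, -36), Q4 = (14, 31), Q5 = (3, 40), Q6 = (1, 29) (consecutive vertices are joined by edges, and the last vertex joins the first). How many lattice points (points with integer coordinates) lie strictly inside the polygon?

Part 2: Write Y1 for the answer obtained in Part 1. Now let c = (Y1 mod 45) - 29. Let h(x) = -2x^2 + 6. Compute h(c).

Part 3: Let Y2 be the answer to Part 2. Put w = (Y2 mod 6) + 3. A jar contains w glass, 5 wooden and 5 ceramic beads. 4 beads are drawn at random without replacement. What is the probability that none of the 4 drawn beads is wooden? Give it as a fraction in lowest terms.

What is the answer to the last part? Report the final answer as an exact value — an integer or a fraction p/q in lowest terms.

Part 1: cross terms: (-15*-40 - 14*-38)=1132, (14*-36 - 29*-40)=656, (29*31 - 14*-36)=1403, (14*40 - 3*31)=467, (3*29 - 1*40)=47, (1*-38 - -15*29)=397; twice the area = |4102| = 4102; area = 2051; boundary points = 1 + 1 + 1 + 1 + 1 + 1 = 6; strictly interior points = area - boundary/2 + 1 = 2049; answer 2049
Part 2: Y1 = 2049; c = -5; -2*(-5)^2 + 6 = (-50) + (6) = -44; answer -44
Part 3: Y2 = -44; w = 7; total draws C(17,4) = 2380; favorable C(12,4) = 495; P = 99/476; answer 99/476

99/476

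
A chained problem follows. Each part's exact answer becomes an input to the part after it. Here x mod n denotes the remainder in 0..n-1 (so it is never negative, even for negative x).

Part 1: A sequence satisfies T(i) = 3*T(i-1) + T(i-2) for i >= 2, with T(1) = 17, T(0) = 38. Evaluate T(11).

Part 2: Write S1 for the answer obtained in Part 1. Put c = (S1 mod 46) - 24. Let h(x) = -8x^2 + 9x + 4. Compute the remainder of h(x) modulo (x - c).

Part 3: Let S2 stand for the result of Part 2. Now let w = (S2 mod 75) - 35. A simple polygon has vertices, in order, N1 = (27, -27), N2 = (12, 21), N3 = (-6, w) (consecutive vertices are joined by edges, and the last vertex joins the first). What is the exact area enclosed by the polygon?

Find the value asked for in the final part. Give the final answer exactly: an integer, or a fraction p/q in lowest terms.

Part 1: T(2) = 3*(17) + 1*(38) = 89; iterating: T(2)=89, T(3)=284, T(4)=941, T(5)=3107, T(6)=10262, T(7)=33893, T(8)=111941, T(9)=369716, T(10)=1221089, T(11)=4032983; answer 4032983
Part 2: S1 = 4032983; c = 1; remainder = value at the root: -8*(1)^2 + 9*(1)^1 + 4 = (-8) + (9) + (4) = 5; answer 5
Part 3: S2 = 5; w = -30; cross terms: (27*21 - 12*-27)=891, (12*-30 - -6*21)=-234, (-6*-27 - 27*-30)=972; twice the area = |1629| = 1629; area = 1629/2; answer 1629/2

1629/2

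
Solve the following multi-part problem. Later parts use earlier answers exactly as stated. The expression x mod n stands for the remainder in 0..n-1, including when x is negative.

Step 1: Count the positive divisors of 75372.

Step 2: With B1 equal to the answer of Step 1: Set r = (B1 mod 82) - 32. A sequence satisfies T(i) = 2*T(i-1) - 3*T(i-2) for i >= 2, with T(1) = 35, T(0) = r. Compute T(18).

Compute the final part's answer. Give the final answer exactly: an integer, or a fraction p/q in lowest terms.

-583346

Step 1: 75372 = 2^2 * 3 * 11 * 571; number of divisors = (2+1) * (1+1) * (1+1) * (1+1) = 24; answer 24
Step 2: B1 = 24; r = -8; T(2) = 2*(35) - 3*(-8) = 94; iterating: T(2)=94, T(3)=83, T(4)=-116, T(5)=-481, T(6)=-614, T(7)=215, T(8)=2272, T(9)=3899, T(10)=982, T(11)=-9733, T(12)=-22412, T(13)=-15625, T(14)=35986, T(15)=118847, T(16)=129736, T(17)=-97069, T(18)=-583346; answer -583346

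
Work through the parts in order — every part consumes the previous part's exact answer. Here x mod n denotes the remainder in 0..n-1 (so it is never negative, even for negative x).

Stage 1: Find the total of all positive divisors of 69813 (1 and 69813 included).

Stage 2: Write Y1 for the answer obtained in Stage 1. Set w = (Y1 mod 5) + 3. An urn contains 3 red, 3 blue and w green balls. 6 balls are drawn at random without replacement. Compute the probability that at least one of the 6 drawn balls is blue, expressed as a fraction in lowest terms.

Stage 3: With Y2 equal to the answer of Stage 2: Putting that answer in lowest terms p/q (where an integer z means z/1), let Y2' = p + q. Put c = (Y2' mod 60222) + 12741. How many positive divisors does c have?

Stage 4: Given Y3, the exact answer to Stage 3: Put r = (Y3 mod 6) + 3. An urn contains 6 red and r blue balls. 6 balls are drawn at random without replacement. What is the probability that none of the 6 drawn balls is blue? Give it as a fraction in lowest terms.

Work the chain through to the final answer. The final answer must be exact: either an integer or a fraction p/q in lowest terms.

1/462

Stage 1: 69813 = 3^2 * 7757; sigma = (1 + 3 + 9) * (1 + 7757) = 13 * 7758 = 100854; answer 100854
Stage 2: Y1 = 100854; w = 7; total draws C(13,6) = 1716; complement C(10,6) = 210; favorable 1716 - 210 = 1506; P = 251/286; answer 251/286
Stage 3: Y2 = 251/286; threaded value p + q = 537; c = 13278; 13278 = 2 * 3 * 2213; number of divisors = (1+1) * (1+1) * (1+1) = 8; answer 8
Stage 4: Y3 = 8; r = 5; total draws C(11,6) = 462; favorable C(6,6) = 1; P = 1/462; answer 1/462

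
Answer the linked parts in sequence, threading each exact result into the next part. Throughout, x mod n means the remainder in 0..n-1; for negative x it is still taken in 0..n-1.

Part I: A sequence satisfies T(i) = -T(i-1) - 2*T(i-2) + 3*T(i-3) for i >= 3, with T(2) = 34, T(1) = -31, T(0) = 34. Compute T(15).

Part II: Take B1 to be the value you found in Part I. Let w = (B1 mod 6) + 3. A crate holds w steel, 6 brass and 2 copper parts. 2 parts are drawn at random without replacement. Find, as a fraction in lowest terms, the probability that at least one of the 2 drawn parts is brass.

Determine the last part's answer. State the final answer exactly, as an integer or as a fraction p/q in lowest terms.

Part I: T(3) = -1*(34) - 2*(-31) + 3*(34) = 130; iterating: T(3)=130, T(4)=-291, T(5)=133, T(6)=839, T(7)=-1978, T(8)=699, T(9)=5774, T(10)=-13106, T(11)=3655, T(12)=39879, T(13)=-86507, T(14)=17714, T(15)=274937; answer 274937
Part II: B1 = 274937; w = 8; total draws C(16,2) = 120; complement C(10,2) = 45; favorable 120 - 45 = 75; P = 5/8; answer 5/8

5/8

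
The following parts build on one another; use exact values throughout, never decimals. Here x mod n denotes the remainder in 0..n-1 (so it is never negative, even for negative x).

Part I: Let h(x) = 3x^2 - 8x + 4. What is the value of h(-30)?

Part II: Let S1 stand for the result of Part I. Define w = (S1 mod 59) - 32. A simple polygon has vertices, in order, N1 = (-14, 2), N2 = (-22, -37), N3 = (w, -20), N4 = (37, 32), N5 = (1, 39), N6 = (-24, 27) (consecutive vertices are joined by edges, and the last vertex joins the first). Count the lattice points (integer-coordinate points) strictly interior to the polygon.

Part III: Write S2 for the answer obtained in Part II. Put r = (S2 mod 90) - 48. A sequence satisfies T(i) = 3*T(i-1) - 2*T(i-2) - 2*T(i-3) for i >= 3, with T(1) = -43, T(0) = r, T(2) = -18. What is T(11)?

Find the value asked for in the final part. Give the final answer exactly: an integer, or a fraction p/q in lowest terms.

-15374

Part I: 3*(-30)^2 - 8*(-30)^1 + 4 = (2700) + (240) + (4) = 2944; answer 2944
Part II: S1 = 2944; w = 21; cross terms: (-14*-37 - -22*2)=562, (-22*-20 - 21*-37)=1217, (21*32 - 37*-20)=1412, (37*39 - 1*32)=1411, (1*27 - -24*39)=963, (-24*2 - -14*27)=330; twice the area = |5895| = 5895; area = 5895/2; boundary points = 1 + 1 + 4 + 1 + 1 + 5 = 13; strictly interior points = area - boundary/2 + 1 = 2942; answer 2942
Part III: S2 = 2942; r = 14; T(3) = 3*(-18) - 2*(-43) - 2*(14) = 4; iterating: T(3)=4, T(4)=134, T(5)=430, T(6)=1014, T(7)=1914, T(8)=2854, T(9)=2706, T(10)=-1418, T(11)=-15374; answer -15374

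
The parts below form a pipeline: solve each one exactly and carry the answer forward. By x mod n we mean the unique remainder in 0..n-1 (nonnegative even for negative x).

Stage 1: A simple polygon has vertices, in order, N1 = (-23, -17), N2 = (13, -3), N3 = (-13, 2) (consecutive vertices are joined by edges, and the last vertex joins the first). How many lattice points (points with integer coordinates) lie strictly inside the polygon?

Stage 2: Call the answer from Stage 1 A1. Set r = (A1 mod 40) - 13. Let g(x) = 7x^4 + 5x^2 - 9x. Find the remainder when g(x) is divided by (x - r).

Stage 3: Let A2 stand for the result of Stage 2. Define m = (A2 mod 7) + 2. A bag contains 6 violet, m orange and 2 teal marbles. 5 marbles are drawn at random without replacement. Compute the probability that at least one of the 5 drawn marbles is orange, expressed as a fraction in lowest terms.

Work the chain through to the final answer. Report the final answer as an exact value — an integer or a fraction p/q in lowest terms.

92/99

Stage 1: cross terms: (-23*-3 - 13*-17)=290, (13*2 - -13*-3)=-13, (-13*-17 - -23*2)=267; twice the area = |544| = 544; area = 272; boundary points = 2 + 1 + 1 = 4; strictly interior points = area - boundary/2 + 1 = 271; answer 271
Stage 2: A1 = 271; r = 18; remainder = value at the root: 7*(18)^4 + 5*(18)^2 - 9*(18)^1 = (734832) + (1620) + (-162) = 736290; answer 736290
Stage 3: A2 = 736290; m = 4; total draws C(12,5) = 792; complement C(8,5) = 56; favorable 792 - 56 = 736; P = 92/99; answer 92/99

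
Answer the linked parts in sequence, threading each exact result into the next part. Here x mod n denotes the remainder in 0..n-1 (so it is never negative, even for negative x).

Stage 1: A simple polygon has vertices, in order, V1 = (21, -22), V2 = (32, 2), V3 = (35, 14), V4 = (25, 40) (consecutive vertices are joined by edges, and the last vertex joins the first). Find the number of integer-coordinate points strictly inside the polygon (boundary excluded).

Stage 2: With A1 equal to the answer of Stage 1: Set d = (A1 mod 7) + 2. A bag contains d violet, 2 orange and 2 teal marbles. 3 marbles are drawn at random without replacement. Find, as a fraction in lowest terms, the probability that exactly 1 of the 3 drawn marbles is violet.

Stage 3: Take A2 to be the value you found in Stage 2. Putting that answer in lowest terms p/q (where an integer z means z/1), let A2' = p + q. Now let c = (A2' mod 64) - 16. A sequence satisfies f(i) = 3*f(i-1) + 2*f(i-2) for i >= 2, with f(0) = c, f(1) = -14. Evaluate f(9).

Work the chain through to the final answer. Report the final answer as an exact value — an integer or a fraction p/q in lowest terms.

Stage 1: cross terms: (21*2 - 32*-22)=746, (32*14 - 35*2)=378, (35*40 - 25*14)=1050, (25*-22 - 21*40)=-1390; twice the area = |784| = 784; area = 392; boundary points = 1 + 3 + 2 + 2 = 8; strictly interior points = area - boundary/2 + 1 = 389; answer 389
Stage 2: A1 = 389; d = 6; total draws C(10,3) = 120; favorable C(6,1)*C(4,2) = 36; P = 3/10; answer 3/10
Stage 3: A2 = 3/10; threaded value p + q = 13; c = -3; f(2) = 3*(-14) + 2*(-3) = -48; iterating: f(2)=-48, f(3)=-172, f(4)=-612, f(5)=-2180, f(6)=-7764, f(7)=-27652, f(8)=-98484, f(9)=-350756; answer -350756

-350756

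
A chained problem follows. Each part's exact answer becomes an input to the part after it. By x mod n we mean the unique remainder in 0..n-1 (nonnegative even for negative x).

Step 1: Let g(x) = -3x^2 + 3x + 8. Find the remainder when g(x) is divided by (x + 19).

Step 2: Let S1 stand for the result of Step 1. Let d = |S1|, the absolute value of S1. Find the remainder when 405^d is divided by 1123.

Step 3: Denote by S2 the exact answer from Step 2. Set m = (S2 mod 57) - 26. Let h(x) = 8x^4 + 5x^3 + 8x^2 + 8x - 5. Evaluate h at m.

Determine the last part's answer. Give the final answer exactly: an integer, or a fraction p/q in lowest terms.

21366

Step 1: remainder = value at the root: -3*(-19)^2 + 3*(-19)^1 + 8 = (-1083) + (-57) + (8) = -1132; answer -1132
Step 2: S1 = -1132; d = 1132; squarings mod 1123: 405^1=405, 405^2=67, 405^4=1120, 405^8=9, 405^16=81, 405^32=946, 405^64=1008, 405^128=872, 405^256=113, 405^512=416, 405^1024=114; 405^1132 = 405^4 * 405^8 * 405^32 * 405^64 * 405^1024 = 603 (mod 1123); answer 603
Step 3: S2 = 603; m = 7; 8*(7)^4 + 5*(7)^3 + 8*(7)^2 + 8*(7)^1 - 5 = (19208) + (1715) + (392) + (56) + (-5) = 21366; answer 21366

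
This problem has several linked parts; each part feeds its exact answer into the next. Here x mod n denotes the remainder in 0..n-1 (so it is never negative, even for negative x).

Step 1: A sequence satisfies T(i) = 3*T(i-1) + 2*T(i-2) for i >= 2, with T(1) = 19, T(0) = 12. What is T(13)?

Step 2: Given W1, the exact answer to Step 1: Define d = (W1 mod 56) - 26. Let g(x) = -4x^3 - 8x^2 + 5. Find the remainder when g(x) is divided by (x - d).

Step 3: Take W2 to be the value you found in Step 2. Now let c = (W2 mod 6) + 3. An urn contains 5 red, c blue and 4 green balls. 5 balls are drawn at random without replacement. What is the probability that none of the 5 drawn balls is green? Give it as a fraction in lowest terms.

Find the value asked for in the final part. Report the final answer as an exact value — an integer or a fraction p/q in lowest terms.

Step 1: T(2) = 3*(19) + 2*(12) = 81; iterating: T(2)=81, T(3)=281, T(4)=1005, T(5)=3577, T(6)=12741, T(7)=45377, T(8)=161613, T(9)=575593, T(10)=2050005, T(11)=7301201, T(12)=26003613, T(13)=92613241; answer 92613241
Step 2: W1 = 92613241; d = 23; remainder = value at the root: -4*(23)^3 - 8*(23)^2 + 5 = (-48668) + (-4232) + (5) = -52895; answer -52895
Step 3: W2 = -52895; c = 4; total draws C(13,5) = 1287; favorable C(9,5) = 126; P = 14/143; answer 14/143

14/143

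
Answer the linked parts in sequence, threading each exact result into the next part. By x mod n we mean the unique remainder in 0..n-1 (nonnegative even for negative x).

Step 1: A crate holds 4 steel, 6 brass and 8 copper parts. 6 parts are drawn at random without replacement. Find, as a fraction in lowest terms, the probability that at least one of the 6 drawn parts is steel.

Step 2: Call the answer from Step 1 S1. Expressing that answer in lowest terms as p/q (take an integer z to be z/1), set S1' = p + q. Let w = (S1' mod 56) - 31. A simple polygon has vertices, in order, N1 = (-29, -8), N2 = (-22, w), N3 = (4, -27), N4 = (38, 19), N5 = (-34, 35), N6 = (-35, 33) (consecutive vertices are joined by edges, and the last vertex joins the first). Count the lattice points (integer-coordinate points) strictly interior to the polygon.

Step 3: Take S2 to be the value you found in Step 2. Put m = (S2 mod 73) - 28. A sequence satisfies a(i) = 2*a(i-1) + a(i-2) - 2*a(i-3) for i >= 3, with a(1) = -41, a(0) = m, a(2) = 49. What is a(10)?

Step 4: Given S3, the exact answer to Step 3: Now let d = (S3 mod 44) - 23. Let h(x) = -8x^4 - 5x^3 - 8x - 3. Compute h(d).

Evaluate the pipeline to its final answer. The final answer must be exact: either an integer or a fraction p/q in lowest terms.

Step 1: total draws C(18,6) = 18564; complement C(14,6) = 3003; favorable 18564 - 3003 = 15561; P = 57/68; answer 57/68
Step 2: S1 = 57/68; threaded value p + q = 125; w = -18; cross terms: (-29*-18 - -22*-8)=346, (-22*-27 - 4*-18)=666, (4*19 - 38*-27)=1102, (38*35 - -34*19)=1976, (-34*33 - -35*35)=103, (-35*-8 - -29*33)=1237; twice the area = |5430| = 5430; area = 2715; boundary points = 1 + 1 + 2 + 8 + 1 + 1 = 14; strictly interior points = area - boundary/2 + 1 = 2709; answer 2709
Step 3: S2 = 2709; m = -20; a(3) = 2*(49) + 1*(-41) - 2*(-20) = 97; iterating: a(3)=97, a(4)=325, a(5)=649, a(6)=1429, a(7)=2857, a(8)=5845, a(9)=11689, a(10)=23509; answer 23509
Step 4: S3 = 23509; d = -10; -8*(-10)^4 - 5*(-10)^3 - 8*(-10)^1 - 3 = (-80000) + (5000) + (80) + (-3) = -74923; answer -74923

-74923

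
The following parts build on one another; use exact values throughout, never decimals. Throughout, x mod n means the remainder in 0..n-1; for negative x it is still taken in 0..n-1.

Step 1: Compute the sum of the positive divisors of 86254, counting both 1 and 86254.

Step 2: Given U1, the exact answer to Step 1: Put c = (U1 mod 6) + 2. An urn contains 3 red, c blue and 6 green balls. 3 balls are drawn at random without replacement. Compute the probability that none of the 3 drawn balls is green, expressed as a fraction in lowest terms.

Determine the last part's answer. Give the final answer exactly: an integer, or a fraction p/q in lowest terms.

2/33

Step 1: 86254 = 2 * 7 * 61 * 101; sigma = (1 + 2) * (1 + 7) * (1 + 61) * (1 + 101) = 3 * 8 * 62 * 102 = 151776; answer 151776
Step 2: U1 = 151776; c = 2; total draws C(11,3) = 165; favorable C(5,3) = 10; P = 2/33; answer 2/33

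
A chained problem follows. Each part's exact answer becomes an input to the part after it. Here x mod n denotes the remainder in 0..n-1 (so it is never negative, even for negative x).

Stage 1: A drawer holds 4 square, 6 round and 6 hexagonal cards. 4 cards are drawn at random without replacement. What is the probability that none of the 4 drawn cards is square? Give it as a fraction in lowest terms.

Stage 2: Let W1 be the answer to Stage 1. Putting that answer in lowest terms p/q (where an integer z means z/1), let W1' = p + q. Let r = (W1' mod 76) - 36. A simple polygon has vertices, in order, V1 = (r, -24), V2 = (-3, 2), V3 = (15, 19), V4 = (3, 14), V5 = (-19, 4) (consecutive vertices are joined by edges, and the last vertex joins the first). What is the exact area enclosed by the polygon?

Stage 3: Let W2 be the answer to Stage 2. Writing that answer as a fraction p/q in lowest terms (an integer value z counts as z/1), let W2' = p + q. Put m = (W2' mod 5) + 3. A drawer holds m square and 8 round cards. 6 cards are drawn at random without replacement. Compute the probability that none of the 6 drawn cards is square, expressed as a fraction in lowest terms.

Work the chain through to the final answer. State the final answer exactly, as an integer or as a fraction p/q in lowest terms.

4/715

Stage 1: total draws C(16,4) = 1820; favorable C(12,4) = 495; P = 99/364; answer 99/364
Stage 2: W1 = 99/364; threaded value p + q = 463; r = -29; cross terms: (-29*2 - -3*-24)=-130, (-3*19 - 15*2)=-87, (15*14 - 3*19)=153, (3*4 - -19*14)=278, (-19*-24 - -29*4)=572; twice the area = |786| = 786; area = 393; answer 393
Stage 3: W2 = 393; threaded value p + q = 394; m = 7; total draws C(15,6) = 5005; favorable C(8,6) = 28; P = 4/715; answer 4/715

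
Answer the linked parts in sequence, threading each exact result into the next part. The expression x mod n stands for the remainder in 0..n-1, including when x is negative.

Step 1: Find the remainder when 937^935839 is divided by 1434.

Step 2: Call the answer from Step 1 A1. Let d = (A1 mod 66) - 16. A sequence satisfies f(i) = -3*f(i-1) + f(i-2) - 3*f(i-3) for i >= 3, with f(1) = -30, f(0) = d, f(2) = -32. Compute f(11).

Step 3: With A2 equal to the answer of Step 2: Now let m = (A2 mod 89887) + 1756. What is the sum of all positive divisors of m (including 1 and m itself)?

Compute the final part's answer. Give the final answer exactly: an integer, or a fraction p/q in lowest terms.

82992

Step 1: squarings mod 1434: 937^1=937, 937^2=361, 937^4=1261, 937^8=1249, 937^16=1243, 937^32=631, 937^64=943, 937^128=169, 937^256=1315, 937^512=1255, 937^1024=493, 937^2048=703, 937^4096=913, 937^8192=415, 937^16384=145, 937^32768=949, 937^65536=49, 937^131072=967, 937^262144=121, 937^524288=301; 937^935839 = 937^1 * 937^2 * 937^4 * 937^8 * 937^16 * 937^128 * 937^256 * 937^512 * 937^1024 * 937^16384 * 937^131072 * 937^262144 * 937^524288 = 1285 (mod 1434); answer 1285
Step 2: A1 = 1285; d = 15; f(3) = -3*(-32) + 1*(-30) - 3*(15) = 21; iterating: f(3)=21, f(4)=-5, f(5)=132, f(6)=-464, f(7)=1539, f(8)=-5477, f(9)=19362, f(10)=-68180, f(11)=240333; answer 240333
Step 3: A2 = 240333; m = 62315; 62315 = 5 * 11^2 * 103; sigma = (1 + 5) * (1 + 11 + 121) * (1 + 103) = 6 * 133 * 104 = 82992; answer 82992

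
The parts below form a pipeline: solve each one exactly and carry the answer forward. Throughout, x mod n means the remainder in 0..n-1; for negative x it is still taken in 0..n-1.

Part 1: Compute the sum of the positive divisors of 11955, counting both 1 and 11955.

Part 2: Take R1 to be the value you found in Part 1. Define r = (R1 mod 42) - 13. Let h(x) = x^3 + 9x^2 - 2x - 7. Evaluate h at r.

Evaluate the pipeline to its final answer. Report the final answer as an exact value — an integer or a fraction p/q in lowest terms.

-657

Part 1: 11955 = 3 * 5 * 797; sigma = (1 + 3) * (1 + 5) * (1 + 797) = 4 * 6 * 798 = 19152; answer 19152
Part 2: R1 = 19152; r = -13; 1*(-13)^3 + 9*(-13)^2 - 2*(-13)^1 - 7 = (-2197) + (1521) + (26) + (-7) = -657; answer -657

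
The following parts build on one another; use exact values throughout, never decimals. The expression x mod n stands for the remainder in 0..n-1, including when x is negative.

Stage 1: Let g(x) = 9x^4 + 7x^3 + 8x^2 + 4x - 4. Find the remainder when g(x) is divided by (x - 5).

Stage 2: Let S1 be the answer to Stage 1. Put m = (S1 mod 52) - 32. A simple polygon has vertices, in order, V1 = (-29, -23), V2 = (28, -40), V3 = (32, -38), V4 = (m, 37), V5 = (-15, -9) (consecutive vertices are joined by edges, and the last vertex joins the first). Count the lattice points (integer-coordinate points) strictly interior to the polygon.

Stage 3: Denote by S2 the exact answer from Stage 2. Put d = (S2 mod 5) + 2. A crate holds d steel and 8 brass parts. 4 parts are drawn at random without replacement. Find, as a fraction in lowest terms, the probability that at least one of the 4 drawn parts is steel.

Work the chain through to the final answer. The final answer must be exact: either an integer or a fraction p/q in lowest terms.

Stage 1: remainder = value at the root: 9*(5)^4 + 7*(5)^3 + 8*(5)^2 + 4*(5)^1 - 4 = (5625) + (875) + (200) + (20) + (-4) = 6716; answer 6716
Stage 2: S1 = 6716; m = -24; cross terms: (-29*-40 - 28*-23)=1804, (28*-38 - 32*-40)=216, (32*37 - -24*-38)=272, (-24*-9 - -15*37)=771, (-15*-23 - -29*-9)=84; twice the area = |3147| = 3147; area = 3147/2; boundary points = 1 + 2 + 1 + 1 + 14 = 19; strictly interior points = area - boundary/2 + 1 = 1565; answer 1565
Stage 3: S2 = 1565; d = 2; total draws C(10,4) = 210; complement C(8,4) = 70; favorable 210 - 70 = 140; P = 2/3; answer 2/3

2/3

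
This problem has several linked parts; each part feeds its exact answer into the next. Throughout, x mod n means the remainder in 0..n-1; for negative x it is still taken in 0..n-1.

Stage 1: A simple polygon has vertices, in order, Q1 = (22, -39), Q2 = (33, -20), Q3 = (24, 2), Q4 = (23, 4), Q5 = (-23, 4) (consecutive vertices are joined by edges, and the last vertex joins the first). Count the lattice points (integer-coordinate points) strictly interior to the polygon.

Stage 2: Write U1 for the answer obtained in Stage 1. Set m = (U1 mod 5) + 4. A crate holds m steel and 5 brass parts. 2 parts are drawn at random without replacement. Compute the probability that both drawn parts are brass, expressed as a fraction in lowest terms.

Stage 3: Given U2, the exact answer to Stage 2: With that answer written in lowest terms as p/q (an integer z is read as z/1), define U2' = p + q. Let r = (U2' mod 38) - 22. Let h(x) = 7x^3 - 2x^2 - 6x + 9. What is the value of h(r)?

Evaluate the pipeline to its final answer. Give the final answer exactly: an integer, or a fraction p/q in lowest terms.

Stage 1: cross terms: (22*-20 - 33*-39)=847, (33*2 - 24*-20)=546, (24*4 - 23*2)=50, (23*4 - -23*4)=184, (-23*-39 - 22*4)=809; twice the area = |2436| = 2436; area = 1218; boundary points = 1 + 1 + 1 + 46 + 1 = 50; strictly interior points = area - boundary/2 + 1 = 1194; answer 1194
Stage 2: U1 = 1194; m = 8; total draws C(13,2) = 78; favorable C(5,2) = 10; P = 5/39; answer 5/39
Stage 3: U2 = 5/39; threaded value p + q = 44; r = -16; 7*(-16)^3 - 2*(-16)^2 - 6*(-16)^1 + 9 = (-28672) + (-512) + (96) + (9) = -29079; answer -29079

-29079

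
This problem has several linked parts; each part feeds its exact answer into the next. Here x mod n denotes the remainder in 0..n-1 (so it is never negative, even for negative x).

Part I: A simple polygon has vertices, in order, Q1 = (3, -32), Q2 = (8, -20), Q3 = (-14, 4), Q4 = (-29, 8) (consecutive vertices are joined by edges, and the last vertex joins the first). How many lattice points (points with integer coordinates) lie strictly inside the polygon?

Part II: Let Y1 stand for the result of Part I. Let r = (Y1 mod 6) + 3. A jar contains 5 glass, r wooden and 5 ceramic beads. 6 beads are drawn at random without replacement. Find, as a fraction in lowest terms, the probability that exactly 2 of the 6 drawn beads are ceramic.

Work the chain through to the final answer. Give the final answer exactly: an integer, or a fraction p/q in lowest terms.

75/182

Part I: cross terms: (3*-20 - 8*-32)=196, (8*4 - -14*-20)=-248, (-14*8 - -29*4)=4, (-29*-32 - 3*8)=904; twice the area = |856| = 856; area = 428; boundary points = 1 + 2 + 1 + 8 = 12; strictly interior points = area - boundary/2 + 1 = 423; answer 423
Part II: Y1 = 423; r = 6; total draws C(16,6) = 8008; favorable C(5,2)*C(11,4) = 3300; P = 75/182; answer 75/182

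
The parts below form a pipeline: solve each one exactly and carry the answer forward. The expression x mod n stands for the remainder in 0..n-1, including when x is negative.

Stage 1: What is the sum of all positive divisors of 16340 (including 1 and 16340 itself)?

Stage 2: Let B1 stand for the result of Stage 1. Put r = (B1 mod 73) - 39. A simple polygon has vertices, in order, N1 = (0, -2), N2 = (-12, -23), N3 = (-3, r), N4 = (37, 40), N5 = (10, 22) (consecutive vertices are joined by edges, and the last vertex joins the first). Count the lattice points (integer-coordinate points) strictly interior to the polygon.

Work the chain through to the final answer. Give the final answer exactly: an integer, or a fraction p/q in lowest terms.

499

Stage 1: 16340 = 2^2 * 5 * 19 * 43; sigma = (1 + 2 + 4) * (1 + 5) * (1 + 19) * (1 + 43) = 7 * 6 * 20 * 44 = 36960; answer 36960
Stage 2: B1 = 36960; r = -17; cross terms: (0*-23 - -12*-2)=-24, (-12*-17 - -3*-23)=135, (-3*40 - 37*-17)=509, (37*22 - 10*40)=414, (10*-2 - 0*22)=-20; twice the area = |1014| = 1014; area = 507; boundary points = 3 + 3 + 1 + 9 + 2 = 18; strictly interior points = area - boundary/2 + 1 = 499; answer 499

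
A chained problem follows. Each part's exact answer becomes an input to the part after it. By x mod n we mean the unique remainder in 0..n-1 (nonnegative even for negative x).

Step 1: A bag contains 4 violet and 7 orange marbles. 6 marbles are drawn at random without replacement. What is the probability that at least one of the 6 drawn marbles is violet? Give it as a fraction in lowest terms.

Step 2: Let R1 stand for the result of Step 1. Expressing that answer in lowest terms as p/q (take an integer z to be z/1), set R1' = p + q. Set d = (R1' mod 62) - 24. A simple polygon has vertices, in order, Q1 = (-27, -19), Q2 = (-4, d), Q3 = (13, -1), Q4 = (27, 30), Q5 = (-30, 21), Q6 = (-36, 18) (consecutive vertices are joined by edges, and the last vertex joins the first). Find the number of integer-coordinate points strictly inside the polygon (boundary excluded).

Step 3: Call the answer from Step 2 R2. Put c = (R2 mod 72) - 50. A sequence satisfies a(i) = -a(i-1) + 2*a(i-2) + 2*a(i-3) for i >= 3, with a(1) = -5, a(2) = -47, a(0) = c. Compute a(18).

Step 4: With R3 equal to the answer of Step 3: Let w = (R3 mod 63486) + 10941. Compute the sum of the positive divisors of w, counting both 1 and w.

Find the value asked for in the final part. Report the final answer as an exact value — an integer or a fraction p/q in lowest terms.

Step 1: total draws C(11,6) = 462; complement C(7,6) = 7; favorable 462 - 7 = 455; P = 65/66; answer 65/66
Step 2: R1 = 65/66; threaded value p + q = 131; d = -17; cross terms: (-27*-17 - -4*-19)=383, (-4*-1 - 13*-17)=225, (13*30 - 27*-1)=417, (27*21 - -30*30)=1467, (-30*18 - -36*21)=216, (-36*-19 - -27*18)=1170; twice the area = |3878| = 3878; area = 1939; boundary points = 1 + 1 + 1 + 3 + 3 + 1 = 10; strictly interior points = area - boundary/2 + 1 = 1935; answer 1935
Step 3: R2 = 1935; c = 13; a(3) = -1*(-47) + 2*(-5) + 2*(13) = 63; iterating: a(3)=63, a(4)=-167, a(5)=199, a(6)=-407, a(7)=471, a(8)=-887, a(9)=1015, a(10)=-1847, a(11)=2103, a(12)=-3767, a(13)=4279, a(14)=-7607, a(15)=8631, a(16)=-15287, a(17)=17335, a(18)=-30647; answer -30647
Step 4: R3 = -30647; w = 43780; 43780 = 2^2 * 5 * 11 * 199; sigma = (1 + 2 + 4) * (1 + 5) * (1 + 11) * (1 + 199) = 7 * 6 * 12 * 200 = 100800; answer 100800

100800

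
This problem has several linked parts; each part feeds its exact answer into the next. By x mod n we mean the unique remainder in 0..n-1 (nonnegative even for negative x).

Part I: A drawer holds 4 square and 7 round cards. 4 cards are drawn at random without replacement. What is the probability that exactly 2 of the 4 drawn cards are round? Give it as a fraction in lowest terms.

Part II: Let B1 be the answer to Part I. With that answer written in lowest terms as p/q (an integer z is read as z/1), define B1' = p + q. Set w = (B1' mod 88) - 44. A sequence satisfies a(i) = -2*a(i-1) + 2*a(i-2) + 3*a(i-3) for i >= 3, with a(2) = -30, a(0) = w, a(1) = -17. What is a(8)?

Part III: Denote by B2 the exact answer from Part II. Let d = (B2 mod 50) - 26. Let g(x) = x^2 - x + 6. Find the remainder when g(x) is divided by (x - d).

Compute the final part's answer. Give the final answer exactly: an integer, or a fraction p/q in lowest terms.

Part I: total draws C(11,4) = 330; favorable C(7,2)*C(4,2) = 126; P = 21/55; answer 21/55
Part II: B1 = 21/55; threaded value p + q = 76; w = 32; a(3) = -2*(-30) + 2*(-17) + 3*(32) = 122; iterating: a(3)=122, a(4)=-355, a(5)=864, a(6)=-2072, a(7)=4807, a(8)=-11166; answer -11166
Part III: B2 = -11166; d = 8; remainder = value at the root: 1*(8)^2 - 1*(8)^1 + 6 = (64) + (-8) + (6) = 62; answer 62

62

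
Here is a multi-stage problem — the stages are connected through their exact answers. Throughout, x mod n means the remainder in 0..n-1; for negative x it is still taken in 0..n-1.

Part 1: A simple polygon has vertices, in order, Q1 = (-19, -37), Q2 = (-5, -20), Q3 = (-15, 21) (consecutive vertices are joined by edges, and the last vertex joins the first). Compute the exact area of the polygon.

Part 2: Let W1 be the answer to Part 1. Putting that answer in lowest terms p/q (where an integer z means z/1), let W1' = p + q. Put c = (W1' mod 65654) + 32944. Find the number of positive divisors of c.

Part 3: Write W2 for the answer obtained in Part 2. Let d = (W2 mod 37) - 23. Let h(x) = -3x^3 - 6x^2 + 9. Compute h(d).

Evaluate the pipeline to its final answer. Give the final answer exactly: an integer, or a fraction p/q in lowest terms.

Part 1: cross terms: (-19*-20 - -5*-37)=195, (-5*21 - -15*-20)=-405, (-15*-37 - -19*21)=954; twice the area = |744| = 744; area = 372; answer 372
Part 2: W1 = 372; threaded value p + q = 373; c = 33317; 33317 is prime, so its only divisors are 1 and 33317; count = 2; answer 2
Part 3: W2 = 2; d = -21; -3*(-21)^3 - 6*(-21)^2 + 9 = (27783) + (-2646) + (9) = 25146; answer 25146

25146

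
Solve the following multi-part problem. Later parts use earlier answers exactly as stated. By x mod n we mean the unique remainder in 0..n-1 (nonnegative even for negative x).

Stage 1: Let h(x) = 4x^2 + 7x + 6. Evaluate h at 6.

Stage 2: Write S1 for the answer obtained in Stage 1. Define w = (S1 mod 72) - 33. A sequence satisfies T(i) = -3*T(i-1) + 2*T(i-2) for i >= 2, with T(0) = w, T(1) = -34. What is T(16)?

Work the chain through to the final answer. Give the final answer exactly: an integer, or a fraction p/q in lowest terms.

6896204424

Stage 1: 4*(6)^2 + 7*(6)^1 + 6 = (144) + (42) + (6) = 192; answer 192
Stage 2: S1 = 192; w = 15; T(2) = -3*(-34) + 2*(15) = 132; iterating: T(2)=132, T(3)=-464, T(4)=1656, T(5)=-5896, T(6)=21000, T(7)=-74792, T(8)=266376, T(9)=-948712, T(10)=3378888, T(11)=-12034088, T(12)=42860040, T(13)=-152648296, T(14)=543664968, T(15)=-1936291496, T(16)=6896204424; answer 6896204424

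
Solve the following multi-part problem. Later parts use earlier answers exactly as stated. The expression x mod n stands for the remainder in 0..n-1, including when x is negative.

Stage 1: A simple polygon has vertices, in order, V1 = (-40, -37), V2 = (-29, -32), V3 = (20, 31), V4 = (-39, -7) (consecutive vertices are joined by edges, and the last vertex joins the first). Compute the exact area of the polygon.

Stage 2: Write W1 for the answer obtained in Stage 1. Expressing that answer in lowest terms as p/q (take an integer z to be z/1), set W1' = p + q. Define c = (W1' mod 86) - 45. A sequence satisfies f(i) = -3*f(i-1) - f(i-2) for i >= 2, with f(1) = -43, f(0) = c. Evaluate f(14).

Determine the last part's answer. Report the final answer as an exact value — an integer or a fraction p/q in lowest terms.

Stage 1: cross terms: (-40*-32 - -29*-37)=207, (-29*31 - 20*-32)=-259, (20*-7 - -39*31)=1069, (-39*-37 - -40*-7)=1163; twice the area = |2180| = 2180; area = 1090; answer 1090
Stage 2: W1 = 1090; threaded value p + q = 1091; c = 14; f(2) = -3*(-43) - 1*(14) = 115; iterating: f(2)=115, f(3)=-302, f(4)=791, f(5)=-2071, f(6)=5422, f(7)=-14195, f(8)=37163, f(9)=-97294, f(10)=254719, f(11)=-666863, f(12)=1745870, f(13)=-4570747, f(14)=11966371; answer 11966371

11966371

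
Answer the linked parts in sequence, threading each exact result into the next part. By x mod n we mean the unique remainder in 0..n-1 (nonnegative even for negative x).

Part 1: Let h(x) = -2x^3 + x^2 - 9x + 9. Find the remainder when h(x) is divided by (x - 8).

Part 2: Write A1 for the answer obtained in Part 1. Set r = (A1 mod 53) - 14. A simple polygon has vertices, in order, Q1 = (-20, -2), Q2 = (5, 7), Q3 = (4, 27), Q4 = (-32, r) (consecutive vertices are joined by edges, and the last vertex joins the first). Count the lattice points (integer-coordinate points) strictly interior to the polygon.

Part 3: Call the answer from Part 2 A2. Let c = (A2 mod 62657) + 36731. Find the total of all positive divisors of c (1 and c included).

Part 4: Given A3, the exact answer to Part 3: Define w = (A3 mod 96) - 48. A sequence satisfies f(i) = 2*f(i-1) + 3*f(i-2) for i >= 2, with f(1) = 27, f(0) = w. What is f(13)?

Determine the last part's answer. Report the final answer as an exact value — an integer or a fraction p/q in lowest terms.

-8370153

Part 1: remainder = value at the root: -2*(8)^3 + 1*(8)^2 - 9*(8)^1 + 9 = (-1024) + (64) + (-72) + (9) = -1023; answer -1023
Part 2: A1 = -1023; r = 23; cross terms: (-20*7 - 5*-2)=-130, (5*27 - 4*7)=107, (4*23 - -32*27)=956, (-32*-2 - -20*23)=524; twice the area = |1457| = 1457; area = 1457/2; boundary points = 1 + 1 + 4 + 1 = 7; strictly interior points = area - boundary/2 + 1 = 726; answer 726
Part 3: A2 = 726; c = 37457; 37457 = 7 * 5351; sigma = (1 + 7) * (1 + 5351) = 8 * 5352 = 42816; answer 42816
Part 4: A3 = 42816; w = -48; f(2) = 2*(27) + 3*(-48) = -90; iterating: f(2)=-90, f(3)=-99, f(4)=-468, f(5)=-1233, f(6)=-3870, f(7)=-11439, f(8)=-34488, f(9)=-103293, f(10)=-310050, f(11)=-929979, f(12)=-2790108, f(13)=-8370153; answer -8370153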